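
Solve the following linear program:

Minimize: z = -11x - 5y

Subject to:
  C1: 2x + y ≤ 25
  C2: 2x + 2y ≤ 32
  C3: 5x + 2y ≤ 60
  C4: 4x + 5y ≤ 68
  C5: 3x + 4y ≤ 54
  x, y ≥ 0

Evaluate the objective at each vertex of the feasible region:
  z(0, 0) = 0
  z(12, 0) = -132
  z(10, 5) = -135  ←
  z(9.5, 6) = -134.5
  z(2, 12) = -82
  z(0, 13.5) = -67.5
The minimum is at x = 10, y = 5.

x = 10, y = 5, z = -135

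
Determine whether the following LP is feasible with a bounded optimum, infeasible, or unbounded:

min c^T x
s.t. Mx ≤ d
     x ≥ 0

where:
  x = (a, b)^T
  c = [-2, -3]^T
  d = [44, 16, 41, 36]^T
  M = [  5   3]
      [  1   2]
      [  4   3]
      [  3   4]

Feasible with a bounded optimal solution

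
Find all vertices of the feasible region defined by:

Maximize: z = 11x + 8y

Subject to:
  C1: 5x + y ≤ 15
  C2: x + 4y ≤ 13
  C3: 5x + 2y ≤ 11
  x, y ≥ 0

(0, 0), (2.2, 0), (1, 3), (0, 3.25)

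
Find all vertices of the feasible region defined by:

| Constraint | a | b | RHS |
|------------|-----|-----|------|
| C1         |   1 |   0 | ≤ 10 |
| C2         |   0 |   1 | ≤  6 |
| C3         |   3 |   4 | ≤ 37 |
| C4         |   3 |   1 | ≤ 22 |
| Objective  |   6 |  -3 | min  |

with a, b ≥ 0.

(0, 0), (7.333, 0), (5.667, 5), (4.333, 6), (0, 6)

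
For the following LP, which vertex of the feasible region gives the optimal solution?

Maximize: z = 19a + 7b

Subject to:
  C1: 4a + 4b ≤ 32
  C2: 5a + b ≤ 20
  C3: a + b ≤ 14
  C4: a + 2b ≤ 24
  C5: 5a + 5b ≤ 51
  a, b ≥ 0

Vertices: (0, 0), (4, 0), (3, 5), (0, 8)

Evaluate the objective at each vertex of the feasible region:
  z(0, 0) = 0
  z(4, 0) = 76
  z(3, 5) = 92  ←
  z(0, 8) = 56
The maximum is at a = 3, b = 5.

(3, 5)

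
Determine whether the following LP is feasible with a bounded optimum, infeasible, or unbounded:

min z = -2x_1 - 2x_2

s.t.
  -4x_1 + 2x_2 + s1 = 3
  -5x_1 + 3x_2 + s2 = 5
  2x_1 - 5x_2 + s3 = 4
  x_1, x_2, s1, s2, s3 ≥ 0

Unbounded (objective can decrease without bound)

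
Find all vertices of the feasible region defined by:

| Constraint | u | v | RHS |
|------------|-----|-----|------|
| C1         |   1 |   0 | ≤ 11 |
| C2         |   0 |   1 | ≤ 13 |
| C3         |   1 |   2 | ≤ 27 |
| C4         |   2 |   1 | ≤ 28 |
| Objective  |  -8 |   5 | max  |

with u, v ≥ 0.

(0, 0), (11, 0), (11, 6), (9.667, 8.667), (1, 13), (0, 13)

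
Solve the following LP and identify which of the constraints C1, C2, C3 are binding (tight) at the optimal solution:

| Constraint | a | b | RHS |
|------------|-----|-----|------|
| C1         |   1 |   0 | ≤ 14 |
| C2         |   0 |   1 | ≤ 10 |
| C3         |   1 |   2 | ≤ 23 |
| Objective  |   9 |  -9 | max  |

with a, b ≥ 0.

At a = 14, b = 0, compute slack b - a·x for each constraint:
  C1: 14 − 14 = 0  (binding)
  C2: 10 − 0 = 10  (slack)
  C3: 23 − 14 = 9  (slack)

Optimal: a = 14, b = 0
Binding: C1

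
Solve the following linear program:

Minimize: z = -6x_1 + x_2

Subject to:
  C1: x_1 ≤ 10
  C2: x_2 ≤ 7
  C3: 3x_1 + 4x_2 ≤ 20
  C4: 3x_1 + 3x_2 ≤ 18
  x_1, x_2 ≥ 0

Evaluate the objective at each vertex of the feasible region:
  z(0, 0) = 0
  z(6, 0) = -36  ←
  z(4, 2) = -22
  z(0, 5) = 5
The minimum is at x_1 = 6, x_2 = 0.

x_1 = 6, x_2 = 0, z = -36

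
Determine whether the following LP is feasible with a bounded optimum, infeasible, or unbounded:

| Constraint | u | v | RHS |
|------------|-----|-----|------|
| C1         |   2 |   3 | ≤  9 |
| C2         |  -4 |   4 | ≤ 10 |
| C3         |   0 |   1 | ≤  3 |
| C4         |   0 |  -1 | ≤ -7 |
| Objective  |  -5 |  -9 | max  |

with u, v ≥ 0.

Infeasible (no feasible solution exists)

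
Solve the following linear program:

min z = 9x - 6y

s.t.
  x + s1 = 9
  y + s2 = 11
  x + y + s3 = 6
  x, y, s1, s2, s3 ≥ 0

Evaluate the objective at each vertex of the feasible region:
  z(0, 0) = 0
  z(6, 0) = 54
  z(0, 6) = -36  ←
The minimum is at x = 0, y = 6.

x = 0, y = 6, z = -36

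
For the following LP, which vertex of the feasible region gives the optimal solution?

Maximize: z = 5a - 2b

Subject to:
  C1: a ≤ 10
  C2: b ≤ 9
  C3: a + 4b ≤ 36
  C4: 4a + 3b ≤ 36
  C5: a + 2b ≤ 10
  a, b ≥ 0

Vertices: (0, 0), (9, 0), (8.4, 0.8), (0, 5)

Evaluate the objective at each vertex of the feasible region:
  z(0, 0) = 0
  z(9, 0) = 45  ←
  z(8.4, 0.8) = 40.4
  z(0, 5) = -10
The maximum is at a = 9, b = 0.

(9, 0)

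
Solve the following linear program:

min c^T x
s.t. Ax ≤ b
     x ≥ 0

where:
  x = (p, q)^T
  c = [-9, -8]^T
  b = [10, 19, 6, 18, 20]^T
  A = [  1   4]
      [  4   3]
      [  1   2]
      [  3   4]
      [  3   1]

Evaluate the objective at each vertex of the feasible region:
  z(0, 0) = 0
  z(4.75, 0) = -42.75
  z(4, 1) = -44  ←
  z(2, 2) = -34
  z(0, 2.5) = -20
The minimum is at p = 4, q = 1.

p = 4, q = 1, z = -44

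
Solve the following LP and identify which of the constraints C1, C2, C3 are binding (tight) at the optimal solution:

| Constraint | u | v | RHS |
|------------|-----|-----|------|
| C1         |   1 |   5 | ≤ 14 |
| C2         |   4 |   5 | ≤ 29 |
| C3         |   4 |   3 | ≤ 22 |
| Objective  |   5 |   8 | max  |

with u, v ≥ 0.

At u = 4, v = 2, compute slack b - a·x for each constraint:
  C1: 14 − 14 = 0  (binding)
  C2: 29 − 26 = 3  (slack)
  C3: 22 − 22 = 0  (binding)

Optimal: u = 4, v = 2
Binding: C1, C3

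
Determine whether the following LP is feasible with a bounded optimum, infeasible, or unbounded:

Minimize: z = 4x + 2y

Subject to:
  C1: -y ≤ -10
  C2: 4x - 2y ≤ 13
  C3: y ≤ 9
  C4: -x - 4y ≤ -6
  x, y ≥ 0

Infeasible (no feasible solution exists)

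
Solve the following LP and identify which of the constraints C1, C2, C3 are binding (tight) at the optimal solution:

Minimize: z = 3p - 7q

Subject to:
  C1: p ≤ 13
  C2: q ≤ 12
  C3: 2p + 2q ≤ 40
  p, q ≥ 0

At p = 0, q = 12, compute slack b - a·x for each constraint:
  C1: 13 − 0 = 13  (slack)
  C2: 12 − 12 = 0  (binding)
  C3: 40 − 24 = 16  (slack)

Optimal: p = 0, q = 12
Binding: C2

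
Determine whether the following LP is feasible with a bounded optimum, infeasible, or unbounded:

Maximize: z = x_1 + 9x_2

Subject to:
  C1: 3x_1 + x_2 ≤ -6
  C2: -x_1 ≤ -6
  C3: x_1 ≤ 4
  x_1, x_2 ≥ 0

Infeasible (no feasible solution exists)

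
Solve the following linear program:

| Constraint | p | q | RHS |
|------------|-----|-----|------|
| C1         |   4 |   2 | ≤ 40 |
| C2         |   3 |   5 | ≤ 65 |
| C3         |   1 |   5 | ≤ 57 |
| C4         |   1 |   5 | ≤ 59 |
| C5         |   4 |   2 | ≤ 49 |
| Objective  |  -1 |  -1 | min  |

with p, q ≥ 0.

Evaluate the objective at each vertex of the feasible region:
  z(0, 0) = 0
  z(10, 0) = -10
  z(5, 10) = -15  ←
  z(4, 10.6) = -14.6
  z(0, 11.4) = -11.4
The minimum is at p = 5, q = 10.

p = 5, q = 10, z = -15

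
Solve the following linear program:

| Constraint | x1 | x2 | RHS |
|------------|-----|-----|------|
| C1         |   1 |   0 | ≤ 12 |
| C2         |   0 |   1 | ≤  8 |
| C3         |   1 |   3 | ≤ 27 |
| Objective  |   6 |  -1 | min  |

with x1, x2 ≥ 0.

Evaluate the objective at each vertex of the feasible region:
  z(0, 0) = 0
  z(12, 0) = 72
  z(12, 5) = 67
  z(3, 8) = 10
  z(0, 8) = -8  ←
The minimum is at x1 = 0, x2 = 8.

x1 = 0, x2 = 8, z = -8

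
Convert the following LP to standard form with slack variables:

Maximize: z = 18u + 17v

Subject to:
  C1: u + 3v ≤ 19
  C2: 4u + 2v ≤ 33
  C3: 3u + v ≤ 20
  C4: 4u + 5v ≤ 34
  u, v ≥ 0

max z = 18u + 17v

s.t.
  u + 3v + s1 = 19
  4u + 2v + s2 = 33
  3u + v + s3 = 20
  4u + 5v + s4 = 34
  u, v, s1, s2, s3, s4 ≥ 0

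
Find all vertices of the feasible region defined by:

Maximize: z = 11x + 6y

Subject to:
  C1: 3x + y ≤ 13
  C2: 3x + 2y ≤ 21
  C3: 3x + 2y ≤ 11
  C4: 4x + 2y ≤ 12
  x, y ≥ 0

(0, 0), (3, 0), (1, 4), (0, 5.5)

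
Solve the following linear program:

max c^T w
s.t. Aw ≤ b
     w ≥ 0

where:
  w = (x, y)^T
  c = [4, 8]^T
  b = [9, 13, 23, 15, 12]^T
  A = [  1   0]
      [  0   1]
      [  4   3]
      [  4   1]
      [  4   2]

Evaluate the objective at each vertex of the feasible region:
  z(0, 0) = 0
  z(3, 0) = 12
  z(0, 6) = 48  ←
The maximum is at x = 0, y = 6.

x = 0, y = 6, z = 48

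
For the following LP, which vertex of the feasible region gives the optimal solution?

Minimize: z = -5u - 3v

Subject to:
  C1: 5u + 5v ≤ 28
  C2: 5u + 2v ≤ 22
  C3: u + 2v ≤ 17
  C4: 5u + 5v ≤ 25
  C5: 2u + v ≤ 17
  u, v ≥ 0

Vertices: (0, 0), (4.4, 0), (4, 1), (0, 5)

Evaluate the objective at each vertex of the feasible region:
  z(0, 0) = 0
  z(4.4, 0) = -22
  z(4, 1) = -23  ←
  z(0, 5) = -15
The minimum is at u = 4, v = 1.

(4, 1)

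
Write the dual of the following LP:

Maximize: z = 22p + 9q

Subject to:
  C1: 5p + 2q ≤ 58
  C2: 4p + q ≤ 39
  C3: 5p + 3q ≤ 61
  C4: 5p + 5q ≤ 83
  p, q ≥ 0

Primal max cᵀx s.t. Ax ≤ b, x ≥ 0  →  Dual min bᵀy s.t. Aᵀy ≥ c, y ≥ 0.

Minimize: z = 58y1 + 39y2 + 61y3 + 83y4

Subject to:
  5y1 + 4y2 + 5y3 + 5y4 ≥ 22
  2y1 + y2 + 3y3 + 5y4 ≥ 9
  y1, y2, y3, y4 ≥ 0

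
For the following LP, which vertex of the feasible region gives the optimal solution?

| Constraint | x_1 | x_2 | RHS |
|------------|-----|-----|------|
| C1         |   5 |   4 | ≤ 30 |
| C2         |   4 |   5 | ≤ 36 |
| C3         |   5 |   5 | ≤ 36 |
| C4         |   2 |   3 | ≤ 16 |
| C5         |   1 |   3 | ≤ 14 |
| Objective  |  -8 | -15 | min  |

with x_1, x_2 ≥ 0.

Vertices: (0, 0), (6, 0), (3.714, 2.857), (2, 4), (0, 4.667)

Evaluate the objective at each vertex of the feasible region:
  z(0, 0) = 0
  z(6, 0) = -48
  z(3.714, 2.857) = -72.57
  z(2, 4) = -76  ←
  z(0, 4.667) = -70
The minimum is at x_1 = 2, x_2 = 4.

(2, 4)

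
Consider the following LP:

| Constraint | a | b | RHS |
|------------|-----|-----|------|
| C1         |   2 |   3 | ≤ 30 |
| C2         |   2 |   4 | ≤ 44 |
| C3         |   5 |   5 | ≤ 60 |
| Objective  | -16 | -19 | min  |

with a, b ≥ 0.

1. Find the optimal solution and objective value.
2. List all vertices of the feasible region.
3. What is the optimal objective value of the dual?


1. a = 6, b = 6, z = -210
2. (0, 0), (12, 0), (6, 6), (0, 10)
3. -210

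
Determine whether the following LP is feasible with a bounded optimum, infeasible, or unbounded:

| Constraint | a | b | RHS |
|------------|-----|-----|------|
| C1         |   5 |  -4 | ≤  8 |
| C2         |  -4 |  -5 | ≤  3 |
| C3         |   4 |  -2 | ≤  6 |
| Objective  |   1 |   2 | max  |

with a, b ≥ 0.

Unbounded (objective can increase without bound)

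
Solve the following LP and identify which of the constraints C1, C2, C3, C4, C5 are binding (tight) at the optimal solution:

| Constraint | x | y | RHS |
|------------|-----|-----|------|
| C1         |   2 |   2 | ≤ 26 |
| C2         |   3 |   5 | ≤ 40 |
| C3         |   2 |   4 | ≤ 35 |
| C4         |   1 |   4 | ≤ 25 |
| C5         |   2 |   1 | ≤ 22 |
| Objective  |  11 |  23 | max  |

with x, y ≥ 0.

At x = 5, y = 5, compute slack b - a·x for each constraint:
  C1: 26 − 20 = 6  (slack)
  C2: 40 − 40 = 0  (binding)
  C3: 35 − 30 = 5  (slack)
  C4: 25 − 25 = 0  (binding)
  C5: 22 − 15 = 7  (slack)

Optimal: x = 5, y = 5
Binding: C2, C4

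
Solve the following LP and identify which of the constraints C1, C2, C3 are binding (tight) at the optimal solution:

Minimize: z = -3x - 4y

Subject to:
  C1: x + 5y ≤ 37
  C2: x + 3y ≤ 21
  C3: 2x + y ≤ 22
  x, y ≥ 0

At x = 9, y = 4, compute slack b - a·x for each constraint:
  C1: 37 − 29 = 8  (slack)
  C2: 21 − 21 = 0  (binding)
  C3: 22 − 22 = 0  (binding)

Optimal: x = 9, y = 4
Binding: C2, C3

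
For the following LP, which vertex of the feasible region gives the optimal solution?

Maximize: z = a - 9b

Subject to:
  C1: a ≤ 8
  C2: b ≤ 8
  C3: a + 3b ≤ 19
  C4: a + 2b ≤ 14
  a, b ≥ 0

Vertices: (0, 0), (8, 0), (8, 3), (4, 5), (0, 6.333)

Evaluate the objective at each vertex of the feasible region:
  z(0, 0) = 0
  z(8, 0) = 8  ←
  z(8, 3) = -19
  z(4, 5) = -41
  z(0, 6.333) = -57
The maximum is at a = 8, b = 0.

(8, 0)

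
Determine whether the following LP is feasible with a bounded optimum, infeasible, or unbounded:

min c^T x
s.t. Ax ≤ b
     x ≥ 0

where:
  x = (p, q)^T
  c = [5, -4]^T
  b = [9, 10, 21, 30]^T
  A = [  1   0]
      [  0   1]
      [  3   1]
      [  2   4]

Feasible with a bounded optimal solution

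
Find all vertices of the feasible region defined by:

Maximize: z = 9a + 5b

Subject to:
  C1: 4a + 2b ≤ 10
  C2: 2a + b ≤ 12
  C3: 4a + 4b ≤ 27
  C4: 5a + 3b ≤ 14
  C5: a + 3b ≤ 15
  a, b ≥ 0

(0, 0), (2.5, 0), (1, 3), (0, 4.667)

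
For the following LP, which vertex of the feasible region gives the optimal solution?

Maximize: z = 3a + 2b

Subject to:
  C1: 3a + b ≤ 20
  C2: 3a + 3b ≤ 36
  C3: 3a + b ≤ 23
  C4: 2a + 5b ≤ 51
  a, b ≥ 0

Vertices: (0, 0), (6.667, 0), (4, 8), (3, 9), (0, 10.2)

Evaluate the objective at each vertex of the feasible region:
  z(0, 0) = 0
  z(6.667, 0) = 20
  z(4, 8) = 28  ←
  z(3, 9) = 27
  z(0, 10.2) = 20.4
The maximum is at a = 4, b = 8.

(4, 8)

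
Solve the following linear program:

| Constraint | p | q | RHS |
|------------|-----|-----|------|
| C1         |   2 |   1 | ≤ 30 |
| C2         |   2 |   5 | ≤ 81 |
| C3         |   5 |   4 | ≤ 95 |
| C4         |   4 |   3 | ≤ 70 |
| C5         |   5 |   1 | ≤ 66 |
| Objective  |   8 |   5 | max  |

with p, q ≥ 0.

Evaluate the objective at each vertex of the feasible region:
  z(0, 0) = 0
  z(13.2, 0) = 105.6
  z(12, 6) = 126
  z(10, 10) = 130  ←
  z(7.643, 13.14) = 126.9
  z(0, 16.2) = 81
The maximum is at p = 10, q = 10.

p = 10, q = 10, z = 130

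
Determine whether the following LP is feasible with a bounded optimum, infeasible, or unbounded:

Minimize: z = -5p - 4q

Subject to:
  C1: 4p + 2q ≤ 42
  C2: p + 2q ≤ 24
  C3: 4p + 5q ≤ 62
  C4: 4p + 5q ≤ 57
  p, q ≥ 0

Feasible with a bounded optimal solution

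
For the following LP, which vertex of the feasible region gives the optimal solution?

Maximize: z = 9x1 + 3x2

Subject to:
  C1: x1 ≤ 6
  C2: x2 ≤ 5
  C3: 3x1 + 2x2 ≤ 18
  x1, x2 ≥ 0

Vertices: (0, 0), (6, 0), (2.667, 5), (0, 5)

Evaluate the objective at each vertex of the feasible region:
  z(0, 0) = 0
  z(6, 0) = 54  ←
  z(2.667, 5) = 39
  z(0, 5) = 15
The maximum is at x1 = 6, x2 = 0.

(6, 0)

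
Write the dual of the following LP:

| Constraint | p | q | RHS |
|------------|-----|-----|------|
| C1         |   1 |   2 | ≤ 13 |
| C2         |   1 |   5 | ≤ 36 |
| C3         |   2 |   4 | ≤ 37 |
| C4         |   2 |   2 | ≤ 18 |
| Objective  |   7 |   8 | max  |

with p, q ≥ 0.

Primal max cᵀx s.t. Ax ≤ b, x ≥ 0  →  Dual min bᵀy s.t. Aᵀy ≥ c, y ≥ 0.

Minimize: z = 13y1 + 36y2 + 37y3 + 18y4

Subject to:
  y1 + y2 + 2y3 + 2y4 ≥ 7
  2y1 + 5y2 + 4y3 + 2y4 ≥ 8
  y1, y2, y3, y4 ≥ 0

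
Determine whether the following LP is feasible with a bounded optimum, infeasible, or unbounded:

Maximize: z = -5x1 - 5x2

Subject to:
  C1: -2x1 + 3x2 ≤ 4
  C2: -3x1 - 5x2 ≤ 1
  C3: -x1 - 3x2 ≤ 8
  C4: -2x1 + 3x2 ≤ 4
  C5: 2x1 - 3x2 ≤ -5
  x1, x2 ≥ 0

Infeasible (no feasible solution exists)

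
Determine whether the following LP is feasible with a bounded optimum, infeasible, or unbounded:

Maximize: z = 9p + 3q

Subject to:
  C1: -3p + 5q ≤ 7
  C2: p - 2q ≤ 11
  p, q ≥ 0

Unbounded (objective can increase without bound)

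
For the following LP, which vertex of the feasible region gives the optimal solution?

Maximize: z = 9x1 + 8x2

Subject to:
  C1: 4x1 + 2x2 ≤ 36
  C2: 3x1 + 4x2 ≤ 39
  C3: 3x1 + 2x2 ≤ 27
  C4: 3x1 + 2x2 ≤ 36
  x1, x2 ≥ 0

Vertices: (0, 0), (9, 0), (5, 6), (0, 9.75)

Evaluate the objective at each vertex of the feasible region:
  z(0, 0) = 0
  z(9, 0) = 81
  z(5, 6) = 93  ←
  z(0, 9.75) = 78
The maximum is at x1 = 5, x2 = 6.

(5, 6)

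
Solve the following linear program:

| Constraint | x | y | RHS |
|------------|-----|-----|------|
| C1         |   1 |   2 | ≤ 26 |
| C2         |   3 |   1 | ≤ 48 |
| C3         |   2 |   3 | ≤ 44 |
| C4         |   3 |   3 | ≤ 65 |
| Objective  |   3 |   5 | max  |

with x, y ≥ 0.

Evaluate the objective at each vertex of the feasible region:
  z(0, 0) = 0
  z(16, 0) = 48
  z(14.29, 5.143) = 68.57
  z(10, 8) = 70  ←
  z(0, 13) = 65
The maximum is at x = 10, y = 8.

x = 10, y = 8, z = 70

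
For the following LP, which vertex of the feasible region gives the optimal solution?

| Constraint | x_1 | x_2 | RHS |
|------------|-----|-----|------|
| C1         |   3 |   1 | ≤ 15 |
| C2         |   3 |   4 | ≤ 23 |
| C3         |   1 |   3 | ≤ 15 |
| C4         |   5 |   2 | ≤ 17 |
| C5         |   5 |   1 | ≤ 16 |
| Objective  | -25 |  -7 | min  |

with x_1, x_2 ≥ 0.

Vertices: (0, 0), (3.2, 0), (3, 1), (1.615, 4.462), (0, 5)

Evaluate the objective at each vertex of the feasible region:
  z(0, 0) = 0
  z(3.2, 0) = -80
  z(3, 1) = -82  ←
  z(1.615, 4.462) = -71.62
  z(0, 5) = -35
The minimum is at x_1 = 3, x_2 = 1.

(3, 1)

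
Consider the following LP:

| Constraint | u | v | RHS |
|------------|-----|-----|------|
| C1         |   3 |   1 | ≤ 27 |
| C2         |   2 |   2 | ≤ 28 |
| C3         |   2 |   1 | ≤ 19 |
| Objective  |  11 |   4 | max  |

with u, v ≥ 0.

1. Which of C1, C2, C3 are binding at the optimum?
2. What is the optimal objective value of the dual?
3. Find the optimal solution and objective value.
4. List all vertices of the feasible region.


1. C1, C3
2. 100
3. u = 8, v = 3, z = 100
4. (0, 0), (9, 0), (8, 3), (5, 9), (0, 14)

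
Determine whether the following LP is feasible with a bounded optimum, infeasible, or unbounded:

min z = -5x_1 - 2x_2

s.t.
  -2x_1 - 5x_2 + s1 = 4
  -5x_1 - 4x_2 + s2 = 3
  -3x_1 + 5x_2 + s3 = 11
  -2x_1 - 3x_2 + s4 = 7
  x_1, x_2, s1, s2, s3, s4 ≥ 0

Unbounded (objective can decrease without bound)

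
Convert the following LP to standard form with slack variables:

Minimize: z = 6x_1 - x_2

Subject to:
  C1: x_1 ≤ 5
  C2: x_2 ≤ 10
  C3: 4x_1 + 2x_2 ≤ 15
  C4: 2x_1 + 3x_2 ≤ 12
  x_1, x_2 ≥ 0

min z = 6x_1 - x_2

s.t.
  x_1 + s1 = 5
  x_2 + s2 = 10
  4x_1 + 2x_2 + s3 = 15
  2x_1 + 3x_2 + s4 = 12
  x_1, x_2, s1, s2, s3, s4 ≥ 0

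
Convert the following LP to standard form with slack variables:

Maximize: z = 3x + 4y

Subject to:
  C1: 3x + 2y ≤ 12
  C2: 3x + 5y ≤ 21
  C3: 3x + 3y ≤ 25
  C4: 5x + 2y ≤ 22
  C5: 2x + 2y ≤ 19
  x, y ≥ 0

max z = 3x + 4y

s.t.
  3x + 2y + s1 = 12
  3x + 5y + s2 = 21
  3x + 3y + s3 = 25
  5x + 2y + s4 = 22
  2x + 2y + s5 = 19
  x, y, s1, s2, s3, s4, s5 ≥ 0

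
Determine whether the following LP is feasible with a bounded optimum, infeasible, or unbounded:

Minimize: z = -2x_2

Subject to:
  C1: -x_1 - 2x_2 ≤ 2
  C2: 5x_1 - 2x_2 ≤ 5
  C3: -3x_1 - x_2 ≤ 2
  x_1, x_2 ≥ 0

Unbounded (objective can decrease without bound)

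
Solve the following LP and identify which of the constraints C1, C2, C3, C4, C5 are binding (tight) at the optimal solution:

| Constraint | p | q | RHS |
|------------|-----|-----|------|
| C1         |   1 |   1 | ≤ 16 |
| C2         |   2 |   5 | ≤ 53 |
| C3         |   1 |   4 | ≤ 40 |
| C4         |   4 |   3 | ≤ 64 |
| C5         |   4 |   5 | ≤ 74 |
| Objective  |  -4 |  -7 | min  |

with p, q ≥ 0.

At p = 9, q = 7, compute slack b - a·x for each constraint:
  C1: 16 − 16 = 0  (binding)
  C2: 53 − 53 = 0  (binding)
  C3: 40 − 37 = 3  (slack)
  C4: 64 − 57 = 7  (slack)
  C5: 74 − 71 = 3  (slack)

Optimal: p = 9, q = 7
Binding: C1, C2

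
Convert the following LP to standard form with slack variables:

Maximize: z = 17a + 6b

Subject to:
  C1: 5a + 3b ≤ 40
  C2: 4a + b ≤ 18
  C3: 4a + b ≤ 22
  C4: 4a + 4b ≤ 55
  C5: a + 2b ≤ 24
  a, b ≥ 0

max z = 17a + 6b

s.t.
  5a + 3b + s1 = 40
  4a + b + s2 = 18
  4a + b + s3 = 22
  4a + 4b + s4 = 55
  a + 2b + s5 = 24
  a, b, s1, s2, s3, s4, s5 ≥ 0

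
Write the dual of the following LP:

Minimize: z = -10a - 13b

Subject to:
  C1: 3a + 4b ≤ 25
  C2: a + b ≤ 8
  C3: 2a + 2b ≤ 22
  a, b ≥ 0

Primal min cᵀx s.t. Ax ≤ b, x ≥ 0  →  Dual max −bᵀy s.t. Aᵀy ≥ −c, y ≥ 0.

Maximize: z = -25y1 - 8y2 - 22y3

Subject to:
  3y1 + y2 + 2y3 ≥ 10
  4y1 + y2 + 2y3 ≥ 13
  y1, y2, y3 ≥ 0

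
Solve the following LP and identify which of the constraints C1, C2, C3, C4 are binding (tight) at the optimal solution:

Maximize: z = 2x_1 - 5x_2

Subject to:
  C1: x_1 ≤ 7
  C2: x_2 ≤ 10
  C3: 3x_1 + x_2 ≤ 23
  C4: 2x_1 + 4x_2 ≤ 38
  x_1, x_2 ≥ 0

At x_1 = 7, x_2 = 0, compute slack b - a·x for each constraint:
  C1: 7 − 7 = 0  (binding)
  C2: 10 − 0 = 10  (slack)
  C3: 23 − 21 = 2  (slack)
  C4: 38 − 14 = 24  (slack)

Optimal: x_1 = 7, x_2 = 0
Binding: C1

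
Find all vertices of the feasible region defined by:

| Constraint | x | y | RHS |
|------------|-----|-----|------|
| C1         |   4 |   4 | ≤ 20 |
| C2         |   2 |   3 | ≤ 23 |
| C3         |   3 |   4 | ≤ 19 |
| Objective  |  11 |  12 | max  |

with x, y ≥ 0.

(0, 0), (5, 0), (1, 4), (0, 4.75)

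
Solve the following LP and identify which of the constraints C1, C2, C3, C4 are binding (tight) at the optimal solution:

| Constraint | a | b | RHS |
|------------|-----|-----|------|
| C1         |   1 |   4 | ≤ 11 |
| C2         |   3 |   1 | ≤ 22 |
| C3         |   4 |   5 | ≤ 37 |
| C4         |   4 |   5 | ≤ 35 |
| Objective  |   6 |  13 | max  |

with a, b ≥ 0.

At a = 7, b = 1, compute slack b - a·x for each constraint:
  C1: 11 − 11 = 0  (binding)
  C2: 22 − 22 = 0  (binding)
  C3: 37 − 33 = 4  (slack)
  C4: 35 − 33 = 2  (slack)

Optimal: a = 7, b = 1
Binding: C1, C2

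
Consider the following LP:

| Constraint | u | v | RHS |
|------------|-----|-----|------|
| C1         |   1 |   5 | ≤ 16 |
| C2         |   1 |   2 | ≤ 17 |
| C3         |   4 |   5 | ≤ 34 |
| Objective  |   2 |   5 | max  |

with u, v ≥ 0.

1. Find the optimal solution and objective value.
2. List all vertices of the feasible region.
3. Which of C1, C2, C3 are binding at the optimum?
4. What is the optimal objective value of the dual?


1. u = 6, v = 2, z = 22
2. (0, 0), (8.5, 0), (6, 2), (0, 3.2)
3. C1, C3
4. 22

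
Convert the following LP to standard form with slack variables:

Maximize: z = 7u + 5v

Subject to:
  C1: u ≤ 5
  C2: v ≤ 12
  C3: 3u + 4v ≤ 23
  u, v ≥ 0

max z = 7u + 5v

s.t.
  u + s1 = 5
  v + s2 = 12
  3u + 4v + s3 = 23
  u, v, s1, s2, s3 ≥ 0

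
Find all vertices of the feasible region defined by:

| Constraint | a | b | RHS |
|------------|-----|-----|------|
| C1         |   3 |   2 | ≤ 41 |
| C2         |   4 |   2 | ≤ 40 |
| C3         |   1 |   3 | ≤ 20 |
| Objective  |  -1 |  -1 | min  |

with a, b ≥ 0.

(0, 0), (10, 0), (8, 4), (0, 6.667)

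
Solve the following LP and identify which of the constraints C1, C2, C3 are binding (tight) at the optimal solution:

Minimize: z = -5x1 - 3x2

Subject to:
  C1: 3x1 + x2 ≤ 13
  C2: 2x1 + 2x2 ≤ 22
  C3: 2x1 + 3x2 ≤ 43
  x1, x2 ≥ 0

At x1 = 1, x2 = 10, compute slack b - a·x for each constraint:
  C1: 13 − 13 = 0  (binding)
  C2: 22 − 22 = 0  (binding)
  C3: 43 − 32 = 11  (slack)

Optimal: x1 = 1, x2 = 10
Binding: C1, C2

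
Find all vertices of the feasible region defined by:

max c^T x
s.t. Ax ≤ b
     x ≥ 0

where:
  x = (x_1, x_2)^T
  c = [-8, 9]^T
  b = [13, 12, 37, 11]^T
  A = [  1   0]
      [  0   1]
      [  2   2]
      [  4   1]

(0, 0), (2.75, 0), (0, 11)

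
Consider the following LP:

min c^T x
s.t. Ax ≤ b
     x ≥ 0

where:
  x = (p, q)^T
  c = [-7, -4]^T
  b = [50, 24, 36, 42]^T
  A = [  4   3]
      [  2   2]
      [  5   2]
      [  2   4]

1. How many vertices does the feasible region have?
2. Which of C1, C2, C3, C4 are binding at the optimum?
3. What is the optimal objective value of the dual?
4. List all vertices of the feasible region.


1. 5
2. C2, C3
3. -60
4. (0, 0), (7.2, 0), (4, 8), (3, 9), (0, 10.5)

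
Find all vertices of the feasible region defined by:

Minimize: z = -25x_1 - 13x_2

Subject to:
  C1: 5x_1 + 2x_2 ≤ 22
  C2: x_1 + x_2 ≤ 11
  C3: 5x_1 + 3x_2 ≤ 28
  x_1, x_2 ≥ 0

(0, 0), (4.4, 0), (2, 6), (0, 9.333)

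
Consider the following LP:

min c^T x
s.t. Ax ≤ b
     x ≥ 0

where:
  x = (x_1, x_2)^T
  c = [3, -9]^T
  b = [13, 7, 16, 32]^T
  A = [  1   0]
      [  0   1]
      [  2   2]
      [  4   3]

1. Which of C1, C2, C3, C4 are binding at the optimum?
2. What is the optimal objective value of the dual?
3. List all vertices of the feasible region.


1. C2
2. -63
3. (0, 0), (8, 0), (1, 7), (0, 7)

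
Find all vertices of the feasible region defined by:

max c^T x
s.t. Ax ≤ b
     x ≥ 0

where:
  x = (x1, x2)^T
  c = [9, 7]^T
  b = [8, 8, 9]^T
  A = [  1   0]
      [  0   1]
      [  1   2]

(0, 0), (8, 0), (8, 0.5), (0, 4.5)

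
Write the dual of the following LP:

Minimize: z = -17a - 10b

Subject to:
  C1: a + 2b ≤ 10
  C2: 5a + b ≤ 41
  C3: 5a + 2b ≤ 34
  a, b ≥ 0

Primal min cᵀx s.t. Ax ≤ b, x ≥ 0  →  Dual max −bᵀy s.t. Aᵀy ≥ −c, y ≥ 0.

Maximize: z = -10y1 - 41y2 - 34y3

Subject to:
  y1 + 5y2 + 5y3 ≥ 17
  2y1 + y2 + 2y3 ≥ 10
  y1, y2, y3 ≥ 0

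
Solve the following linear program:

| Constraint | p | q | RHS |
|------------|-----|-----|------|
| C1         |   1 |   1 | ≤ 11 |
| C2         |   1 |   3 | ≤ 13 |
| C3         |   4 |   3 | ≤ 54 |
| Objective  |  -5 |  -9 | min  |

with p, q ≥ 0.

Evaluate the objective at each vertex of the feasible region:
  z(0, 0) = 0
  z(11, 0) = -55
  z(10, 1) = -59  ←
  z(0, 4.333) = -39
The minimum is at p = 10, q = 1.

p = 10, q = 1, z = -59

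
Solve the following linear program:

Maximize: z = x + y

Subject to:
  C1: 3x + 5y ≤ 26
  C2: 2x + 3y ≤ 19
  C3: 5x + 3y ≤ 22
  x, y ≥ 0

Evaluate the objective at each vertex of the feasible region:
  z(0, 0) = 0
  z(4.4, 0) = 4.4
  z(2, 4) = 6  ←
  z(0, 5.2) = 5.2
The maximum is at x = 2, y = 4.

x = 2, y = 4, z = 6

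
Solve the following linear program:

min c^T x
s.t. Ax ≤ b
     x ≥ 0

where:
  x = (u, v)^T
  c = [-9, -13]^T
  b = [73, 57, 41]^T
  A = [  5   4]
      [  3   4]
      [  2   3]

Evaluate the objective at each vertex of the feasible region:
  z(0, 0) = 0
  z(14.6, 0) = -131.4
  z(8, 8.25) = -179.2
  z(7, 9) = -180  ←
  z(0, 13.67) = -177.7
The minimum is at u = 7, v = 9.

u = 7, v = 9, z = -180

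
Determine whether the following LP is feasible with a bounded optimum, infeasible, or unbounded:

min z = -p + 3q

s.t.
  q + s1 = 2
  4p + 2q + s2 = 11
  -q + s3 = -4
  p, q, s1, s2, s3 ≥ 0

Infeasible (no feasible solution exists)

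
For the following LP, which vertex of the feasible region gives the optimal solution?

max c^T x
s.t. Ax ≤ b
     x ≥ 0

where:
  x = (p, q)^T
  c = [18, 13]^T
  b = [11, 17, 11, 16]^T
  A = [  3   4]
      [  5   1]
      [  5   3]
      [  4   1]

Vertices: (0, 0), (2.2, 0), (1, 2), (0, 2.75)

Evaluate the objective at each vertex of the feasible region:
  z(0, 0) = 0
  z(2.2, 0) = 39.6
  z(1, 2) = 44  ←
  z(0, 2.75) = 35.75
The maximum is at p = 1, q = 2.

(1, 2)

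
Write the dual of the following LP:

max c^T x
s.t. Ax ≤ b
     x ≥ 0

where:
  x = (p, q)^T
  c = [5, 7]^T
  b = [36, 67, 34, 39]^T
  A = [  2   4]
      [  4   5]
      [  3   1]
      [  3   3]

Primal max cᵀx s.t. Ax ≤ b, x ≥ 0  →  Dual min bᵀy s.t. Aᵀy ≥ c, y ≥ 0.

Minimize: z = 36y1 + 67y2 + 34y3 + 39y4

Subject to:
  2y1 + 4y2 + 3y3 + 3y4 ≥ 5
  4y1 + 5y2 + y3 + 3y4 ≥ 7
  y1, y2, y3, y4 ≥ 0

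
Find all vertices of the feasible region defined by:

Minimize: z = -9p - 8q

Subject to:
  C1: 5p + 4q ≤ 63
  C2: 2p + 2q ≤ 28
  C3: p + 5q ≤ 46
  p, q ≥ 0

(0, 0), (12.6, 0), (7, 7), (6, 8), (0, 9.2)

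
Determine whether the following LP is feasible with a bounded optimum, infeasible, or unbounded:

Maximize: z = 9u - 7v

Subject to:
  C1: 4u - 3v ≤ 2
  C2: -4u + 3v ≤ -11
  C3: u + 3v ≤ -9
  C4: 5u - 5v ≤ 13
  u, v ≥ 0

Infeasible (no feasible solution exists)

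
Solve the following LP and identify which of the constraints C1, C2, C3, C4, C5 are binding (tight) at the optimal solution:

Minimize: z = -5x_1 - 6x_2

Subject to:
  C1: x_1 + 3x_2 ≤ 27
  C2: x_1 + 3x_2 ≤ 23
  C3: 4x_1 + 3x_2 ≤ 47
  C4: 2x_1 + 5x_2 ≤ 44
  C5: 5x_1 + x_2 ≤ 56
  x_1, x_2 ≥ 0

At x_1 = 8, x_2 = 5, compute slack b - a·x for each constraint:
  C1: 27 − 23 = 4  (slack)
  C2: 23 − 23 = 0  (binding)
  C3: 47 − 47 = 0  (binding)
  C4: 44 − 41 = 3  (slack)
  C5: 56 − 45 = 11  (slack)

Optimal: x_1 = 8, x_2 = 5
Binding: C2, C3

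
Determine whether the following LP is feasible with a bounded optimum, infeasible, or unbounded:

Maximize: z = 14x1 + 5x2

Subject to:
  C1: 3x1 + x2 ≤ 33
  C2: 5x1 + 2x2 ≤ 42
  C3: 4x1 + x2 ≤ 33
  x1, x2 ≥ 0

Feasible with a bounded optimal solution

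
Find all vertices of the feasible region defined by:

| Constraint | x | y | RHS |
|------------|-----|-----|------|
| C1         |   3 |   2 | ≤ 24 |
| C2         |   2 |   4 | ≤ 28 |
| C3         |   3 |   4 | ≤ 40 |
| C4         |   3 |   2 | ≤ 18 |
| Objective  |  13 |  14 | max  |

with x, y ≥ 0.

(0, 0), (6, 0), (2, 6), (0, 7)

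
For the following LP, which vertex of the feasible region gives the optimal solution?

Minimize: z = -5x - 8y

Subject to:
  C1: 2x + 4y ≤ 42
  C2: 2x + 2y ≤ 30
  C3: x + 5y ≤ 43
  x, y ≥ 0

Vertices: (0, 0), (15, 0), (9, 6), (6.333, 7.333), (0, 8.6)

Evaluate the objective at each vertex of the feasible region:
  z(0, 0) = 0
  z(15, 0) = -75
  z(9, 6) = -93  ←
  z(6.333, 7.333) = -90.33
  z(0, 8.6) = -68.8
The minimum is at x = 9, y = 6.

(9, 6)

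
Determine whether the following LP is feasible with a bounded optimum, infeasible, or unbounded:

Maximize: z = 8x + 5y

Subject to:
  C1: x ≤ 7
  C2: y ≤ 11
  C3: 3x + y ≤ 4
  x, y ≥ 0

Feasible with a bounded optimal solution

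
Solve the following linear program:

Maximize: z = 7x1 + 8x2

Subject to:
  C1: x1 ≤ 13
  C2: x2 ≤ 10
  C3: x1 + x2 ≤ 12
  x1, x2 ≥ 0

Evaluate the objective at each vertex of the feasible region:
  z(0, 0) = 0
  z(12, 0) = 84
  z(2, 10) = 94  ←
  z(0, 10) = 80
The maximum is at x1 = 2, x2 = 10.

x1 = 2, x2 = 10, z = 94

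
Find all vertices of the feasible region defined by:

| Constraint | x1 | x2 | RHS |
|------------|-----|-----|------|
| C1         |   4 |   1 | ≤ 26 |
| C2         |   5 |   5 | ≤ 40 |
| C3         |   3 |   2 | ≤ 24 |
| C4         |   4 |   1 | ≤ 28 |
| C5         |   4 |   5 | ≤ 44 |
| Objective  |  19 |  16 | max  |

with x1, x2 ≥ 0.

(0, 0), (6.5, 0), (6, 2), (0, 8)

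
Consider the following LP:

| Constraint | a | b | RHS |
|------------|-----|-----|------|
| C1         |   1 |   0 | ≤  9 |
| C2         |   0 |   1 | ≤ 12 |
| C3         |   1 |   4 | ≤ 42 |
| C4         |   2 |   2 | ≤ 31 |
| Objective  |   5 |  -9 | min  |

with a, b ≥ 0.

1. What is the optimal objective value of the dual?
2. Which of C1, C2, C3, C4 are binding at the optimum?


1. -94.5
2. C3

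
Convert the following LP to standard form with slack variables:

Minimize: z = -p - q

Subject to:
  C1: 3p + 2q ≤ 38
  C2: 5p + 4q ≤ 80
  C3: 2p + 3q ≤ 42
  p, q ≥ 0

min z = -p - q

s.t.
  3p + 2q + s1 = 38
  5p + 4q + s2 = 80
  2p + 3q + s3 = 42
  p, q, s1, s2, s3 ≥ 0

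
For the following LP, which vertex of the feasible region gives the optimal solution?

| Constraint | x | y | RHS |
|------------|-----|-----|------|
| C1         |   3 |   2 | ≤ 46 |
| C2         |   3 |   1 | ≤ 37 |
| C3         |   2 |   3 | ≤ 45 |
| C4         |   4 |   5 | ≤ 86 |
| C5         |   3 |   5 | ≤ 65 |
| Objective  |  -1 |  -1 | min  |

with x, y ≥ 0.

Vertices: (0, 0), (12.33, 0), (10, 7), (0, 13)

Evaluate the objective at each vertex of the feasible region:
  z(0, 0) = 0
  z(12.33, 0) = -12.33
  z(10, 7) = -17  ←
  z(0, 13) = -13
The minimum is at x = 10, y = 7.

(10, 7)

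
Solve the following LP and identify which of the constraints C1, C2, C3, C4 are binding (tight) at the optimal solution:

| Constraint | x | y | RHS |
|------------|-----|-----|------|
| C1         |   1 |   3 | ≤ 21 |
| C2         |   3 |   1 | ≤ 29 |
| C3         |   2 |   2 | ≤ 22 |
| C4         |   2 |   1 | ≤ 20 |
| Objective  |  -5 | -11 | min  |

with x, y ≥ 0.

At x = 6, y = 5, compute slack b - a·x for each constraint:
  C1: 21 − 21 = 0  (binding)
  C2: 29 − 23 = 6  (slack)
  C3: 22 − 22 = 0  (binding)
  C4: 20 − 17 = 3  (slack)

Optimal: x = 6, y = 5
Binding: C1, C3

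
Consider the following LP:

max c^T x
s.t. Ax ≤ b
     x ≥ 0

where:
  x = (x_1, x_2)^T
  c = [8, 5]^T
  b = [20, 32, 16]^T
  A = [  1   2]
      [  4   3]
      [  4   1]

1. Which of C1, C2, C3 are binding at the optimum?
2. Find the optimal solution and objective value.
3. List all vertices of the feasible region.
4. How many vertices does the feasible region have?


1. C2, C3
2. x_1 = 2, x_2 = 8, z = 56
3. (0, 0), (4, 0), (2, 8), (0.8, 9.6), (0, 10)
4. 5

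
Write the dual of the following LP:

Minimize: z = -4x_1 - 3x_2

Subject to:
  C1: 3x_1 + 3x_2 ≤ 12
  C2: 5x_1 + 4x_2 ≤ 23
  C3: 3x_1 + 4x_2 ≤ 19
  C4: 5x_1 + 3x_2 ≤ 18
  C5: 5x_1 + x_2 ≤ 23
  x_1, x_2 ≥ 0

Primal min cᵀx s.t. Ax ≤ b, x ≥ 0  →  Dual max −bᵀy s.t. Aᵀy ≥ −c, y ≥ 0.

Maximize: z = -12y1 - 23y2 - 19y3 - 18y4 - 23y5

Subject to:
  3y1 + 5y2 + 3y3 + 5y4 + 5y5 ≥ 4
  3y1 + 4y2 + 4y3 + 3y4 + y5 ≥ 3
  y1, y2, y3, y4, y5 ≥ 0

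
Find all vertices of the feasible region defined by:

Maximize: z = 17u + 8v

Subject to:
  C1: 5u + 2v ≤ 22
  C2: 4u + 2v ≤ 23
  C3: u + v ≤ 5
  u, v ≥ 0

(0, 0), (4.4, 0), (4, 1), (0, 5)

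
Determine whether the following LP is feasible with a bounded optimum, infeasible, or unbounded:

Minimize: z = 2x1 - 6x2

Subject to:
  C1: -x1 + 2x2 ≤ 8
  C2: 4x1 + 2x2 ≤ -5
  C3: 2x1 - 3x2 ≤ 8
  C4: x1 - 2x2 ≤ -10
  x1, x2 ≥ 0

Infeasible (no feasible solution exists)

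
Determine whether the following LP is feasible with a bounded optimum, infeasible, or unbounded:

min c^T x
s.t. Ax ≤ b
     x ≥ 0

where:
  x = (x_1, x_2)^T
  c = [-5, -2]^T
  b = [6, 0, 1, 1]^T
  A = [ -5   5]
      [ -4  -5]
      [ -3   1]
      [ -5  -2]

Unbounded (objective can decrease without bound)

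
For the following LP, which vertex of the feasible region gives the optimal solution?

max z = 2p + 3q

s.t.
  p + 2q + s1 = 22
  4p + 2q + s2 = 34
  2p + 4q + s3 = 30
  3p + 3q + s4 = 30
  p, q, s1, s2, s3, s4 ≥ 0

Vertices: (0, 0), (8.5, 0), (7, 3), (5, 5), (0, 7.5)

Evaluate the objective at each vertex of the feasible region:
  z(0, 0) = 0
  z(8.5, 0) = 17
  z(7, 3) = 23
  z(5, 5) = 25  ←
  z(0, 7.5) = 22.5
The maximum is at p = 5, q = 5.

(5, 5)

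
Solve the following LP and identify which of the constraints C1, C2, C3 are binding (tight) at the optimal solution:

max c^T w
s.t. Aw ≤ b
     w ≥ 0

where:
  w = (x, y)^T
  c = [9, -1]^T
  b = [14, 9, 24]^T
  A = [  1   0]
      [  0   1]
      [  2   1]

At x = 12, y = 0, compute slack b - a·x for each constraint:
  C1: 14 − 12 = 2  (slack)
  C2: 9 − 0 = 9  (slack)
  C3: 24 − 24 = 0  (binding)

Optimal: x = 12, y = 0
Binding: C3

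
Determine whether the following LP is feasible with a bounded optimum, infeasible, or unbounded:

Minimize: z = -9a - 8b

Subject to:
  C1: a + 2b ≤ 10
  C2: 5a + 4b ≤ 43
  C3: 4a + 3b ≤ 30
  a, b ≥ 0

Feasible with a bounded optimal solution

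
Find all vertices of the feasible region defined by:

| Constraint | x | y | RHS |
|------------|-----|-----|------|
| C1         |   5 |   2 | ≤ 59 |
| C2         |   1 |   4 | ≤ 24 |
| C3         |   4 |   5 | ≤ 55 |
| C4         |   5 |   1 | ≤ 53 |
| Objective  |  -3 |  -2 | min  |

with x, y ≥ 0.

(0, 0), (10.6, 0), (10, 3), (9.091, 3.727), (0, 6)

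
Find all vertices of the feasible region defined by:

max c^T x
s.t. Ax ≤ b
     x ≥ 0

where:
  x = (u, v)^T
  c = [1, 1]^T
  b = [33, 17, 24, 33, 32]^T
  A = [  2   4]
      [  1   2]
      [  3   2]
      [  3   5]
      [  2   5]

(0, 0), (8, 0), (6, 3), (1, 6), (0, 6.4)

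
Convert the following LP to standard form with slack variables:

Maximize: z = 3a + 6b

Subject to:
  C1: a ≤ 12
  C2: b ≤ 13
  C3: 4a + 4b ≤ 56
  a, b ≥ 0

max z = 3a + 6b

s.t.
  a + s1 = 12
  b + s2 = 13
  4a + 4b + s3 = 56
  a, b, s1, s2, s3 ≥ 0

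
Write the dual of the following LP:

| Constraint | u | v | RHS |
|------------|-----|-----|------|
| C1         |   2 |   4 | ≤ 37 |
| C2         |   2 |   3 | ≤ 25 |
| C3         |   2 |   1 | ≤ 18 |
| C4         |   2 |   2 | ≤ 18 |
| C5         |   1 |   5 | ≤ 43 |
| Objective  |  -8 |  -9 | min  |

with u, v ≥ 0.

Primal min cᵀx s.t. Ax ≤ b, x ≥ 0  →  Dual max −bᵀy s.t. Aᵀy ≥ −c, y ≥ 0.

Maximize: z = -37y1 - 25y2 - 18y3 - 18y4 - 43y5

Subject to:
  2y1 + 2y2 + 2y3 + 2y4 + y5 ≥ 8
  4y1 + 3y2 + y3 + 2y4 + 5y5 ≥ 9
  y1, y2, y3, y4, y5 ≥ 0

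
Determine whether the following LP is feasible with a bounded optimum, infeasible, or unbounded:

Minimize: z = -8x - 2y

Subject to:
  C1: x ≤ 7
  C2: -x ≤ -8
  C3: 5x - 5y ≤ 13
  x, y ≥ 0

Infeasible (no feasible solution exists)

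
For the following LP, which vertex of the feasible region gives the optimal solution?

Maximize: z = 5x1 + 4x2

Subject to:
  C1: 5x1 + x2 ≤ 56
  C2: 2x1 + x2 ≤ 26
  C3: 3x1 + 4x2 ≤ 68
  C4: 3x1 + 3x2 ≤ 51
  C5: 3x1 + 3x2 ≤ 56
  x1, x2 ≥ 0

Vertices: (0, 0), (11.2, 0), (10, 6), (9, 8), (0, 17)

Evaluate the objective at each vertex of the feasible region:
  z(0, 0) = 0
  z(11.2, 0) = 56
  z(10, 6) = 74
  z(9, 8) = 77  ←
  z(0, 17) = 68
The maximum is at x1 = 9, x2 = 8.

(9, 8)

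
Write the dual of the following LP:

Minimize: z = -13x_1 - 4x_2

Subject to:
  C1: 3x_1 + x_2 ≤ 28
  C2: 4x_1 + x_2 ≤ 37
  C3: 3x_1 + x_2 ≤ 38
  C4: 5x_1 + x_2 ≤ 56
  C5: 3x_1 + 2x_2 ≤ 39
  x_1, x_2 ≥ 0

Primal min cᵀx s.t. Ax ≤ b, x ≥ 0  →  Dual max −bᵀy s.t. Aᵀy ≥ −c, y ≥ 0.

Maximize: z = -28y1 - 37y2 - 38y3 - 56y4 - 39y5

Subject to:
  3y1 + 4y2 + 3y3 + 5y4 + 3y5 ≥ 13
  y1 + y2 + y3 + y4 + 2y5 ≥ 4
  y1, y2, y3, y4, y5 ≥ 0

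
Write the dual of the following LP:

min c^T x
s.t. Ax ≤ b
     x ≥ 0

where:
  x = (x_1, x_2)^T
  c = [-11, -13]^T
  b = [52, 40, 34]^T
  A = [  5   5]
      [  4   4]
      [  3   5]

Primal min cᵀx s.t. Ax ≤ b, x ≥ 0  →  Dual max −bᵀy s.t. Aᵀy ≥ −c, y ≥ 0.

Maximize: z = -52y1 - 40y2 - 34y3

Subject to:
  5y1 + 4y2 + 3y3 ≥ 11
  5y1 + 4y2 + 5y3 ≥ 13
  y1, y2, y3 ≥ 0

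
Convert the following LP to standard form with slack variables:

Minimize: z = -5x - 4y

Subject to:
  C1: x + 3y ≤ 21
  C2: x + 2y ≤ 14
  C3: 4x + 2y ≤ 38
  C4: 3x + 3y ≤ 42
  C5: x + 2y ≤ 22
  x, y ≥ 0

min z = -5x - 4y

s.t.
  x + 3y + s1 = 21
  x + 2y + s2 = 14
  4x + 2y + s3 = 38
  3x + 3y + s4 = 42
  x + 2y + s5 = 22
  x, y, s1, s2, s3, s4, s5 ≥ 0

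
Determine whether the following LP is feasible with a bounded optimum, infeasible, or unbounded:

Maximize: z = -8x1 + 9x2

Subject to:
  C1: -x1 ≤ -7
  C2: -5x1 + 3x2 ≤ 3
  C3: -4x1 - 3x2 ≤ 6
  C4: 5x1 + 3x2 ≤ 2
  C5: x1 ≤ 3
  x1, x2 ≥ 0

Infeasible (no feasible solution exists)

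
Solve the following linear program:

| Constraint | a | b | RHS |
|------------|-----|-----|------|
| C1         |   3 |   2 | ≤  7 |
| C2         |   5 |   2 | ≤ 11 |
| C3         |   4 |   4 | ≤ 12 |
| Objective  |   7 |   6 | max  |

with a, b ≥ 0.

Evaluate the objective at each vertex of the feasible region:
  z(0, 0) = 0
  z(2.2, 0) = 15.4
  z(2, 0.5) = 17
  z(1, 2) = 19  ←
  z(0, 3) = 18
The maximum is at a = 1, b = 2.

a = 1, b = 2, z = 19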